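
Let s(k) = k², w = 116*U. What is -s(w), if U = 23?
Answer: -7118224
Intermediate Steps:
w = 2668 (w = 116*23 = 2668)
-s(w) = -1*2668² = -1*7118224 = -7118224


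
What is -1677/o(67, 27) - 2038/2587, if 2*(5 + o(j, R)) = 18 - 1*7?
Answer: -8678836/2587 ≈ -3354.8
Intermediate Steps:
o(j, R) = 1/2 (o(j, R) = -5 + (18 - 1*7)/2 = -5 + (18 - 7)/2 = -5 + (1/2)*11 = -5 + 11/2 = 1/2)
-1677/o(67, 27) - 2038/2587 = -1677/1/2 - 2038/2587 = -1677*2 - 2038*1/2587 = -3354 - 2038/2587 = -8678836/2587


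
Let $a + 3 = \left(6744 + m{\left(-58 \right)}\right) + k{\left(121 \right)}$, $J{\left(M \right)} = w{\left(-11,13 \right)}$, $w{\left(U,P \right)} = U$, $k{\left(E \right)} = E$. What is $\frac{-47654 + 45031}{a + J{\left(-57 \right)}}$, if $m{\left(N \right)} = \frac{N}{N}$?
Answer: $- \frac{2623}{6852} \approx -0.38281$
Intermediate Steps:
$m{\left(N \right)} = 1$
$J{\left(M \right)} = -11$
$a = 6863$ ($a = -3 + \left(\left(6744 + 1\right) + 121\right) = -3 + \left(6745 + 121\right) = -3 + 6866 = 6863$)
$\frac{-47654 + 45031}{a + J{\left(-57 \right)}} = \frac{-47654 + 45031}{6863 - 11} = - \frac{2623}{6852}$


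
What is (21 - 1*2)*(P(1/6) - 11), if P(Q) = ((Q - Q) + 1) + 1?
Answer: -171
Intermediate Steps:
P(Q) = 2 (P(Q) = (0 + 1) + 1 = 1 + 1 = 2)
(21 - 1*2)*(P(1/6) - 11) = (21 - 1*2)*(2 - 11) = (21 - 2)*(-9) = 19*(-9) = -171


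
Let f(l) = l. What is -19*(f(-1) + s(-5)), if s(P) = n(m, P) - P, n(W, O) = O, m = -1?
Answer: 19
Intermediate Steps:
s(P) = 0 (s(P) = P - P = 0)
-19*(f(-1) + s(-5)) = -19*(-1 + 0) = -19*(-1) = 19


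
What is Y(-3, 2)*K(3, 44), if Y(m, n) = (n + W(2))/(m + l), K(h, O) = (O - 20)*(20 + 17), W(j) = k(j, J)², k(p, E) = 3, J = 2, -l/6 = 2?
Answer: -3256/5 ≈ -651.20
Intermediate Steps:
l = -12 (l = -6*2 = -12)
W(j) = 9 (W(j) = 3² = 9)
K(h, O) = -740 + 37*O (K(h, O) = (-20 + O)*37 = -740 + 37*O)
Y(m, n) = (9 + n)/(-12 + m) (Y(m, n) = (n + 9)/(m - 12) = (9 + n)/(-12 + m))
Y(-3, 2)*K(3, 44) = ((9 + 2)/(-12 - 3))*(-740 + 37*44) = (11/(-15))*(-740 + 1628) = -1/15*11*888 = -11/15*888 = -3256/5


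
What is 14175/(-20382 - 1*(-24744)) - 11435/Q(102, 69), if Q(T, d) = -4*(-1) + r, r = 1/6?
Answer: -19928163/7270 ≈ -2741.1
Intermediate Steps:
r = ⅙ ≈ 0.16667
Q(T, d) = 25/6 (Q(T, d) = -4*(-1) + ⅙ = 4 + ⅙ = 25/6)
14175/(-20382 - 1*(-24744)) - 11435/Q(102, 69) = 14175/(-20382 - 1*(-24744)) - 11435/25/6 = 14175/(-20382 + 24744) - 11435*6/25 = 14175/4362 - 13722/5 = 14175*(1/4362) - 13722/5 = 4725/1454 - 13722/5 = -19928163/7270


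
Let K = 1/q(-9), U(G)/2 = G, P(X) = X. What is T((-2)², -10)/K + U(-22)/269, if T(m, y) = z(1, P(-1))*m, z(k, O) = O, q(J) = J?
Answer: 9640/269 ≈ 35.836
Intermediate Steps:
U(G) = 2*G
K = -⅑ (K = 1/(-9) = -⅑ ≈ -0.11111)
T(m, y) = -m
T((-2)², -10)/K + U(-22)/269 = (-1*(-2)²)/(-⅑) + (2*(-22))/269 = -1*4*(-9) - 44*1/269 = -4*(-9) - 44/269 = 36 - 44/269 = 9640/269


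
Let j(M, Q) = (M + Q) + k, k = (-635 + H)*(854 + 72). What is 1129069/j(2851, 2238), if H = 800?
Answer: 1129069/157879 ≈ 7.1515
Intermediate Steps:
k = 152790 (k = (-635 + 800)*(854 + 72) = 165*926 = 152790)
j(M, Q) = 152790 + M + Q (j(M, Q) = (M + Q) + 152790 = 152790 + M + Q)
1129069/j(2851, 2238) = 1129069/(152790 + 2851 + 2238) = 1129069/157879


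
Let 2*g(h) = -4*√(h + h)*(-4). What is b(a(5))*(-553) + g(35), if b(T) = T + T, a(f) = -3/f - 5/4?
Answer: 20461/10 + 8*√70 ≈ 2113.0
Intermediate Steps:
a(f) = -5/4 - 3/f (a(f) = -3/f - 5*¼ = -3/f - 5/4 = -5/4 - 3/f)
b(T) = 2*T
g(h) = 8*√2*√h (g(h) = (-4*√(h + h)*(-4))/2 = (-4*√2*√h*(-4))/2 = (16*√2*√h)/2 = 8*√2*√h)
b(a(5))*(-553) + g(35) = (2*(-5/4 - 3/5))*(-553) + 8*√2*√35 = (2*(-5/4 - 3*⅕))*(-553) + 8*√70 = (2*(-5/4 - ⅗))*(-553) + 8*√70 = (2*(-37/20))*(-553) + 8*√70 = -37/10*(-553) + 8*√70 = 20461/10 + 8*√70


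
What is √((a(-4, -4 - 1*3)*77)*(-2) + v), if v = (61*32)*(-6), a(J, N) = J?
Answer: 2*I*√2774 ≈ 105.34*I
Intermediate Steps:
v = -11712 (v = 1952*(-6) = -11712)
√((a(-4, -4 - 1*3)*77)*(-2) + v) = √(-4*77*(-2) - 11712) = √(-308*(-2) - 11712) = √(616 - 11712) = √(-11096) = 2*I*√2774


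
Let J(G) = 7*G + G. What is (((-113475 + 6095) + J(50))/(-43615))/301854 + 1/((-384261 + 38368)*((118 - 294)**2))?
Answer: 3473367802371/427450649087478016 ≈ 8.1258e-6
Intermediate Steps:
J(G) = 8*G
(((-113475 + 6095) + J(50))/(-43615))/301854 + 1/((-384261 + 38368)*((118 - 294)**2)) = (((-113475 + 6095) + 8*50)/(-43615))/301854 + 1/((-384261 + 38368)*((118 - 294)**2)) = ((-107380 + 400)*(-1/43615))*(1/301854) + 1/((-345893)*((-176)**2)) = -106980*(-1/43615)*(1/301854) - 1/345893/30976 = (21396/8723)*(1/301854) - 1/345893*1/30976 = 3566/438845407 - 1/10714381568 = 3473367802371/427450649087478016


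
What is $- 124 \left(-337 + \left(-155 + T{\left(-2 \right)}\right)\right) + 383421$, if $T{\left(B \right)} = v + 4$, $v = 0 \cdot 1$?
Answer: $443933$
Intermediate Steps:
$v = 0$
$T{\left(B \right)} = 4$ ($T{\left(B \right)} = 0 + 4 = 4$)
$- 124 \left(-337 + \left(-155 + T{\left(-2 \right)}\right)\right) + 383421 = - 124 \left(-337 + \left(-155 + 4\right)\right) + 383421 = - 124 \left(-337 - 151\right) + 383421 = \left(-124\right) \left(-488\right) + 383421 = 60512 + 383421 = 443933$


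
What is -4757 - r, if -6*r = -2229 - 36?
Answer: -10269/2 ≈ -5134.5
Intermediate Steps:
r = 755/2 (r = -(-2229 - 36)/6 = -1/6*(-2265) = 755/2 ≈ 377.50)
-4757 - r = -4757 - 1*755/2 = -4757 - 755/2 = -10269/2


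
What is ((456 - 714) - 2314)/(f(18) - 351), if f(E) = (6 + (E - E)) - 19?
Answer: 643/91 ≈ 7.0659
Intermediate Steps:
f(E) = -13 (f(E) = (6 + 0) - 19 = 6 - 19 = -13)
((456 - 714) - 2314)/(f(18) - 351) = ((456 - 714) - 2314)/(-13 - 351) = (-258 - 2314)/(-364) = -2572*(-1/364) = 643/91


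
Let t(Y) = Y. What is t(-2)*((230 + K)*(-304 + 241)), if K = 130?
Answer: 45360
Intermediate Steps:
t(-2)*((230 + K)*(-304 + 241)) = -2*(230 + 130)*(-304 + 241) = -720*(-63) = -2*(-22680) = 45360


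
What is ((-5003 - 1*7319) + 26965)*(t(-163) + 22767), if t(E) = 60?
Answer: 334255761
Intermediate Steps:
((-5003 - 1*7319) + 26965)*(t(-163) + 22767) = ((-5003 - 1*7319) + 26965)*(60 + 22767) = ((-5003 - 7319) + 26965)*22827 = (-12322 + 26965)*22827 = 14643*22827 = 334255761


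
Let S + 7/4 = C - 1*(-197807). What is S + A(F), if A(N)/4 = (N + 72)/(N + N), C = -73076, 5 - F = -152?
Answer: 78331801/628 ≈ 1.2473e+5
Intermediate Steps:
F = 157 (F = 5 - 1*(-152) = 5 + 152 = 157)
A(N) = 2*(72 + N)/N (A(N) = 4*((N + 72)/(N + N)) = 4*((72 + N)/((2*N))) = 4*((72 + N)*(1/(2*N))) = 4*((72 + N)/(2*N)) = 2*(72 + N)/N)
S = 498917/4 (S = -7/4 + (-73076 - 1*(-197807)) = -7/4 + (-73076 + 197807) = -7/4 + 124731 = 498917/4 ≈ 1.2473e+5)
S + A(F) = 498917/4 + (2 + 144/157) = 498917/4 + 458/157 = 78331801/628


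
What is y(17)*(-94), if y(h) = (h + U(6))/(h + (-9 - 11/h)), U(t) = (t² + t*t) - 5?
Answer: -134232/125 ≈ -1073.9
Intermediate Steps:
U(t) = -5 + 2*t² (U(t) = (t² + t²) - 5 = 2*t² - 5 = -5 + 2*t²)
y(h) = (67 + h)/(-9 + h - 11/h) (y(h) = (h + (-5 + 2*6²))/(h + (-9 - 11/h)) = (h + (-5 + 2*36))/(h + (-9 - 11/h)) = (h + (-5 + 72))/(-9 + h - 11/h) = (h + 67)/(-9 + h - 11/h) = (67 + h)/(-9 + h - 11/h))
y(17)*(-94) = (17*(67 + 17)/(-11 + 17² - 9*17))*(-94) = (17*84/(-11 + 289 - 153))*(-94) = (17*84/125)*(-94) = (17*(1/125)*84)*(-94) = (1428/125)*(-94) = -134232/125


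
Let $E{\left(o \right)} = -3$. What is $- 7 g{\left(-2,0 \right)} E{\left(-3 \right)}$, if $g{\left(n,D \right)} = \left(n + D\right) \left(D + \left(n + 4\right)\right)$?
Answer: $-84$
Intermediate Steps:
$g{\left(n,D \right)} = \left(D + n\right) \left(4 + D + n\right)$ ($g{\left(n,D \right)} = \left(D + n\right) \left(D + \left(4 + n\right)\right) = \left(D + n\right) \left(4 + D + n\right)$)
$- 7 g{\left(-2,0 \right)} E{\left(-3 \right)} = - 7 \left(0^{2} + \left(-2\right)^{2} + 4 \cdot 0 + 4 \left(-2\right) + 2 \cdot 0 \left(-2\right)\right) \left(-3\right) = - 7 \left(0 + 4 + 0 - 8 + 0\right) \left(-3\right) = \left(-7\right) \left(-4\right) \left(-3\right) = 28 \left(-3\right) = -84$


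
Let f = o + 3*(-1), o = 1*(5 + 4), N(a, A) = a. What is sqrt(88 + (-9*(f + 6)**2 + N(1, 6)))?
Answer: I*sqrt(1207) ≈ 34.742*I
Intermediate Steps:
o = 9 (o = 1*9 = 9)
f = 6 (f = 9 + 3*(-1) = 9 - 3 = 6)
sqrt(88 + (-9*(f + 6)**2 + N(1, 6))) = sqrt(88 + (-9*(6 + 6)**2 + 1)) = sqrt(88 + (-9*12**2 + 1)) = sqrt(88 + (-9*144 + 1)) = sqrt(88 + (-1296 + 1)) = sqrt(88 - 1295) = sqrt(-1207) = I*sqrt(1207)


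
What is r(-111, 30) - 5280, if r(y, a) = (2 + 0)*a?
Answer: -5220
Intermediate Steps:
r(y, a) = 2*a
r(-111, 30) - 5280 = 2*30 - 5280 = 60 - 5280 = -5220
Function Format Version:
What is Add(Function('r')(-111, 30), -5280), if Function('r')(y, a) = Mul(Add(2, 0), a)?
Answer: -5220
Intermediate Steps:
Function('r')(y, a) = Mul(2, a)
Add(Function('r')(-111, 30), -5280) = Add(Mul(2, 30), -5280) = Add(60, -5280) = -5220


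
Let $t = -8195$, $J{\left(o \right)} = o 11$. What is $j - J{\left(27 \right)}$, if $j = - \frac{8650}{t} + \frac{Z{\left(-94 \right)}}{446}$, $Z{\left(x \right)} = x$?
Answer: $- \frac{108243852}{365497} \approx -296.16$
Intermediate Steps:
$J{\left(o \right)} = 11 o$
$j = \frac{308757}{365497}$ ($j = - \frac{8650}{-8195} - \frac{94}{446} = \left(-8650\right) \left(- \frac{1}{8195}\right) - \frac{47}{223} = \frac{1730}{1639} - \frac{47}{223} = \frac{308757}{365497} \approx 0.84476$)
$j - J{\left(27 \right)} = \frac{308757}{365497} - 11 \cdot 27 = \frac{308757}{365497} - 297 = - \frac{108243852}{365497}$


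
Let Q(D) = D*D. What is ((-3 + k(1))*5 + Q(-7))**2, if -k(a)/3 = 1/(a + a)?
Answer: 2809/4 ≈ 702.25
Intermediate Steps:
k(a) = -3/(2*a) (k(a) = -3/(a + a) = -3*1/(2*a) = -3/(2*a))
Q(D) = D**2
((-3 + k(1))*5 + Q(-7))**2 = ((-3 - 3/2/1)*5 + (-7)**2)**2 = ((-3 - 3/2*1)*5 + 49)**2 = ((-3 - 3/2)*5 + 49)**2 = (-9/2*5 + 49)**2 = (-45/2 + 49)**2 = (53/2)**2 = 2809/4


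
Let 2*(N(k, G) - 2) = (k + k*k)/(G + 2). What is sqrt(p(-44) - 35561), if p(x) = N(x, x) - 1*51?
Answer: I*sqrt(15713943)/21 ≈ 188.77*I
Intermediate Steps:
N(k, G) = 2 + (k + k**2)/(2*(2 + G)) (N(k, G) = 2 + ((k + k*k)/(G + 2))/2 = 2 + ((k + k**2)/(2 + G))/2 = 2 + (k + k**2)/(2*(2 + G)))
p(x) = -51 + (8 + x**2 + 5*x)/(2*(2 + x)) (p(x) = (8 + x + x**2 + 4*x)/(2*(2 + x)) - 1*51 = (8 + x**2 + 5*x)/(2*(2 + x)) - 51 = -51 + (8 + x**2 + 5*x)/(2*(2 + x)))
sqrt(p(-44) - 35561) = sqrt((-196 + (-44)**2 - 97*(-44))/(2*(2 - 44)) - 35561) = sqrt((1/2)*(-196 + 1936 + 4268)/(-42) - 35561) = sqrt((1/2)*(-1/42)*6008 - 35561) = sqrt(-1502/21 - 35561) = sqrt(-748283/21) = I*sqrt(15713943)/21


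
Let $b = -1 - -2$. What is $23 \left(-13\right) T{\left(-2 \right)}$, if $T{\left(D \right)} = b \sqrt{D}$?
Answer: $- 299 i \sqrt{2} \approx - 422.85 i$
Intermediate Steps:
$b = 1$ ($b = -1 + 2 = 1$)
$T{\left(D \right)} = \sqrt{D}$ ($T{\left(D \right)} = 1 \sqrt{D} = \sqrt{D}$)
$23 \left(-13\right) T{\left(-2 \right)} = 23 \left(-13\right) \sqrt{-2} = - 299 i \sqrt{2}$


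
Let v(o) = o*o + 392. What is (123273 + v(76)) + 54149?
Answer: 183590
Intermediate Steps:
v(o) = 392 + o² (v(o) = o² + 392 = 392 + o²)
(123273 + v(76)) + 54149 = (123273 + (392 + 76²)) + 54149 = (123273 + (392 + 5776)) + 54149 = (123273 + 6168) + 54149 = 129441 + 54149 = 183590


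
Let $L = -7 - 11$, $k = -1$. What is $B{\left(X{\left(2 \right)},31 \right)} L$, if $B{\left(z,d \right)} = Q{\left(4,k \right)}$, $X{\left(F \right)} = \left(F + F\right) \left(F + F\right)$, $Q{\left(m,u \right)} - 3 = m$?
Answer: $-126$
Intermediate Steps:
$Q{\left(m,u \right)} = 3 + m$
$L = -18$
$X{\left(F \right)} = 4 F^{2}$ ($X{\left(F \right)} = 2 F 2 F = 4 F^{2}$)
$B{\left(z,d \right)} = 7$ ($B{\left(z,d \right)} = 3 + 4 = 7$)
$B{\left(X{\left(2 \right)},31 \right)} L = 7 \left(-18\right) = -126$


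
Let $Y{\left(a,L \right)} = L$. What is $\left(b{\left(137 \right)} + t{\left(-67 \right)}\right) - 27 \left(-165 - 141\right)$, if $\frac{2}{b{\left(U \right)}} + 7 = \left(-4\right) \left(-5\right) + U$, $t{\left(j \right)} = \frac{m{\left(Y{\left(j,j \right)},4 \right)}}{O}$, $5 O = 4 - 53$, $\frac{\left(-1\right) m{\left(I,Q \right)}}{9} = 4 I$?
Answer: $\frac{29458399}{3675} \approx 8015.9$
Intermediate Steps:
$m{\left(I,Q \right)} = - 36 I$ ($m{\left(I,Q \right)} = - 9 \cdot 4 I = - 36 I$)
$O = - \frac{49}{5}$ ($O = \frac{4 - 53}{5} = \frac{1}{5} \left(-49\right) = - \frac{49}{5} \approx -9.8$)
$t{\left(j \right)} = \frac{180 j}{49}$ ($t{\left(j \right)} = \frac{\left(-36\right) j}{- \frac{49}{5}} = - 36 j \left(- \frac{5}{49}\right) = \frac{180 j}{49}$)
$b{\left(U \right)} = \frac{2}{13 + U}$ ($b{\left(U \right)} = \frac{2}{-7 + \left(\left(-4\right) \left(-5\right) + U\right)} = \frac{2}{-7 + \left(20 + U\right)} = \frac{2}{13 + U}$)
$\left(b{\left(137 \right)} + t{\left(-67 \right)}\right) - 27 \left(-165 - 141\right) = \left(\frac{2}{13 + 137} + \frac{180}{49} \left(-67\right)\right) - 27 \left(-165 - 141\right) = \left(\frac{2}{150} - \frac{12060}{49}\right) - -8262 = \left(2 \cdot \frac{1}{150} - \frac{12060}{49}\right) + 8262 = \left(\frac{1}{75} - \frac{12060}{49}\right) + 8262 = - \frac{904451}{3675} + 8262 = \frac{29458399}{3675}$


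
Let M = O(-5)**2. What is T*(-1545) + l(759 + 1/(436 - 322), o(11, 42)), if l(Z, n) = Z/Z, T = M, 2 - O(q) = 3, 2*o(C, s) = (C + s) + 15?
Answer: -1544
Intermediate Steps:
o(C, s) = 15/2 + C/2 + s/2 (o(C, s) = ((C + s) + 15)/2 = (15 + C + s)/2 = 15/2 + C/2 + s/2)
O(q) = -1 (O(q) = 2 - 1*3 = 2 - 3 = -1)
M = 1 (M = (-1)**2 = 1)
T = 1
l(Z, n) = 1
T*(-1545) + l(759 + 1/(436 - 322), o(11, 42)) = 1*(-1545) + 1 = -1545 + 1 = -1544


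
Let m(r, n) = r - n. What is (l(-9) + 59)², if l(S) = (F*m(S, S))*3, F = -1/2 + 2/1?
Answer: 3481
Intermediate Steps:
F = 3/2 (F = -1*½ + 2*1 = -½ + 2 = 3/2 ≈ 1.5000)
l(S) = 0 (l(S) = (3*(S - S)/2)*3 = ((3/2)*0)*3 = 0*3 = 0)
(l(-9) + 59)² = (0 + 59)² = 59² = 3481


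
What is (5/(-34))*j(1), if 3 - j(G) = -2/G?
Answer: -25/34 ≈ -0.73529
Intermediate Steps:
j(G) = 3 + 2/G (j(G) = 3 - (-2)/G = 3 + 2/G)
(5/(-34))*j(1) = (5/(-34))*(3 + 2/1) = (5*(-1/34))*(3 + 2*1) = -5*(3 + 2)/34 = -5/34*5 = -25/34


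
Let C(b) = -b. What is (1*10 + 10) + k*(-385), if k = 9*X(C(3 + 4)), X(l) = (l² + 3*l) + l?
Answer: -72745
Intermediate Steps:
X(l) = l² + 4*l
k = 189 (k = 9*((-(3 + 4))*(4 - (3 + 4))) = 9*((-1*7)*(4 - 1*7)) = 9*(-7*(4 - 7)) = 9*(-7*(-3)) = 9*21 = 189)
(1*10 + 10) + k*(-385) = (1*10 + 10) + 189*(-385) = (10 + 10) - 72765 = 20 - 72765 = -72745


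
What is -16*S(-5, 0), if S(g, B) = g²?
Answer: -400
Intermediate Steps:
-16*S(-5, 0) = -16*(-5)² = -16*25 = -400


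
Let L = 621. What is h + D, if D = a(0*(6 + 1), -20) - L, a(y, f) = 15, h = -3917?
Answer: -4523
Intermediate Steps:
D = -606 (D = 15 - 1*621 = 15 - 621 = -606)
h + D = -3917 - 606 = -4523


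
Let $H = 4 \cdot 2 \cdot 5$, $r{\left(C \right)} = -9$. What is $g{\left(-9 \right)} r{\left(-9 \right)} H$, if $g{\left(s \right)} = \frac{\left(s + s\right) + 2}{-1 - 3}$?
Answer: $-1440$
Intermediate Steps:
$g{\left(s \right)} = - \frac{1}{2} - \frac{s}{2}$ ($g{\left(s \right)} = \frac{2 s + 2}{-4} = \left(2 + 2 s\right) \left(- \frac{1}{4}\right) = - \frac{1}{2} - \frac{s}{2}$)
$H = 40$ ($H = 8 \cdot 5 = 40$)
$g{\left(-9 \right)} r{\left(-9 \right)} H = \left(- \frac{1}{2} - - \frac{9}{2}\right) \left(-9\right) 40 = \left(- \frac{1}{2} + \frac{9}{2}\right) \left(-9\right) 40 = 4 \left(-9\right) 40 = \left(-36\right) 40 = -1440$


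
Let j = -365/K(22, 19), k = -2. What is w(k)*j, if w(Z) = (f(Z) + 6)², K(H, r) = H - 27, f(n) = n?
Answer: 1168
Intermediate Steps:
K(H, r) = -27 + H
w(Z) = (6 + Z)² (w(Z) = (Z + 6)² = (6 + Z)²)
j = 73 (j = -365/(-27 + 22) = -365/(-5) = -365*(-⅕) = 73)
w(k)*j = (6 - 2)²*73 = 4²*73 = 16*73 = 1168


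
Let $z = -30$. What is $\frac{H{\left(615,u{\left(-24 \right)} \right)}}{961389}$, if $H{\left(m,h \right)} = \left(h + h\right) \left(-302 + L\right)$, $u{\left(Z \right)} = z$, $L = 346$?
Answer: $- \frac{80}{29133} \approx -0.002746$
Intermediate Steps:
$u{\left(Z \right)} = -30$
$H{\left(m,h \right)} = 88 h$ ($H{\left(m,h \right)} = \left(h + h\right) \left(-302 + 346\right) = 2 h 44 = 88 h$)
$\frac{H{\left(615,u{\left(-24 \right)} \right)}}{961389} = \frac{88 \left(-30\right)}{961389} = \left(-2640\right) \frac{1}{961389} = - \frac{80}{29133}$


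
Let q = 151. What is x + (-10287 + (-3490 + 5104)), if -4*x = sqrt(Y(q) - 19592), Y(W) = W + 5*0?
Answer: -8673 - I*sqrt(19441)/4 ≈ -8673.0 - 34.858*I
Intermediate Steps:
Y(W) = W (Y(W) = W + 0 = W)
x = -I*sqrt(19441)/4 (x = -sqrt(151 - 19592)/4 = -I*sqrt(19441)/4 ≈ -34.858*I)
x + (-10287 + (-3490 + 5104)) = -I*sqrt(19441)/4 + (-10287 + (-3490 + 5104)) = -I*sqrt(19441)/4 + (-10287 + 1614) = -I*sqrt(19441)/4 - 8673 = -8673 - I*sqrt(19441)/4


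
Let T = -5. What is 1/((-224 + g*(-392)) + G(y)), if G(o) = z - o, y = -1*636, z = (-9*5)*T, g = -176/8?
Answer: 1/9261 ≈ 0.00010798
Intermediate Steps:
g = -22 (g = -176*⅛ = -22)
z = 225 (z = -9*5*(-5) = -45*(-5) = 225)
y = -636
G(o) = 225 - o
1/((-224 + g*(-392)) + G(y)) = 1/((-224 - 22*(-392)) + (225 - 1*(-636))) = 1/((-224 + 8624) + (225 + 636)) = 1/(8400 + 861) = 1/9261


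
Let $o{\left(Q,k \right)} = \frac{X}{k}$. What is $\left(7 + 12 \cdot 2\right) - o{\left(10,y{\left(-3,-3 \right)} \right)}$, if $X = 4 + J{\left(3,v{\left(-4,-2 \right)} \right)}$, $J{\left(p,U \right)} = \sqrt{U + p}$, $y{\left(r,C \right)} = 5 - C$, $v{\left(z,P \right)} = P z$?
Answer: $\frac{61}{2} - \frac{\sqrt{11}}{8} \approx 30.085$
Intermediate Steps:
$X = 4 + \sqrt{11}$ ($X = 4 + \sqrt{\left(-2\right) \left(-4\right) + 3} = 4 + \sqrt{8 + 3} = 4 + \sqrt{11} \approx 7.3166$)
$o{\left(Q,k \right)} = \frac{4 + \sqrt{11}}{k}$
$\left(7 + 12 \cdot 2\right) - o{\left(10,y{\left(-3,-3 \right)} \right)} = \left(7 + 12 \cdot 2\right) - \frac{4 + \sqrt{11}}{5 - -3} = \left(7 + 24\right) - \frac{4 + \sqrt{11}}{5 + 3} = 31 - \frac{4 + \sqrt{11}}{8} = 31 - \left(\frac{1}{2} + \frac{\sqrt{11}}{8}\right) = \frac{61}{2} - \frac{\sqrt{11}}{8}$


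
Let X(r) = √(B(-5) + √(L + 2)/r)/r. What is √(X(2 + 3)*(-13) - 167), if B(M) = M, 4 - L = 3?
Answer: √(-4175 - 13*√5*√(-25 + √3))/5 ≈ 0.21698 - 12.925*I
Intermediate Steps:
L = 1 (L = 4 - 1*3 = 4 - 3 = 1)
X(r) = √(-5 + √3/r)/r (X(r) = √(-5 + √(1 + 2)/r)/r = √(-5 + √3/r)/r)
√(X(2 + 3)*(-13) - 167) = √((√(-5 + √3/(2 + 3))/(2 + 3))*(-13) - 167) = √((√(-5 + √3/5)/5)*(-13) - 167) = √(-13*√(-5 + √3/5)/5 - 167) = √(-167 - 13*√(-5 + √3/5)/5)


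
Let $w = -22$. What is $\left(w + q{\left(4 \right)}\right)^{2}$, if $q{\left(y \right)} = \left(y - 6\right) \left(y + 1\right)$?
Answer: $1024$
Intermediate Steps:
$q{\left(y \right)} = \left(1 + y\right) \left(-6 + y\right)$ ($q{\left(y \right)} = \left(-6 + y\right) \left(1 + y\right) = \left(1 + y\right) \left(-6 + y\right)$)
$\left(w + q{\left(4 \right)}\right)^{2} = \left(-22 - \left(26 - 16\right)\right)^{2} = \left(-22 - 10\right)^{2} = \left(-32\right)^{2} = 1024$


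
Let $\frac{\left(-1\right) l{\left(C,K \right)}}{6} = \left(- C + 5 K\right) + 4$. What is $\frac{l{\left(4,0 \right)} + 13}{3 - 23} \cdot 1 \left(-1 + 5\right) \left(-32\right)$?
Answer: $\frac{416}{5} \approx 83.2$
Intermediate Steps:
$l{\left(C,K \right)} = -24 - 30 K + 6 C$ ($l{\left(C,K \right)} = - 6 \left(\left(- C + 5 K\right) + 4\right) = - 6 \left(4 - C + 5 K\right) = -24 - 30 K + 6 C$)
$\frac{l{\left(4,0 \right)} + 13}{3 - 23} \cdot 1 \left(-1 + 5\right) \left(-32\right) = \frac{\left(-24 - 0 + 6 \cdot 4\right) + 13}{3 - 23} \cdot 1 \left(-1 + 5\right) \left(-32\right) = \frac{\left(-24 + 0 + 24\right) + 13}{-20} \cdot 1 \cdot 4 \left(-32\right) = \left(0 + 13\right) \left(- \frac{1}{20}\right) 4 \left(-32\right) = 13 \left(- \frac{1}{20}\right) 4 \left(-32\right) = \left(- \frac{13}{20}\right) 4 \left(-32\right) = \left(- \frac{13}{5}\right) \left(-32\right) = \frac{416}{5}$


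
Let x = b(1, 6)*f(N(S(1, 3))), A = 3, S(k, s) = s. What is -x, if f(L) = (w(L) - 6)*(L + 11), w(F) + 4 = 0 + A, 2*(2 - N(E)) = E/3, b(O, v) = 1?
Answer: 175/2 ≈ 87.500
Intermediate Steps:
N(E) = 2 - E/6 (N(E) = 2 - E/(2*3) = 2 - E/6)
w(F) = -1 (w(F) = -4 + (0 + 3) = -4 + 3 = -1)
f(L) = -77 - 7*L (f(L) = (-1 - 6)*(L + 11) = -7*(11 + L) = -77 - 7*L)
x = -175/2 (x = 1*(-77 - 7*(2 - 1/6*3)) = 1*(-77 - 7*(2 - 1/2)) = 1*(-77 - 7*3/2) = 1*(-77 - 21/2) = 1*(-175/2) = -175/2 ≈ -87.500)
-x = -1*(-175/2) = 175/2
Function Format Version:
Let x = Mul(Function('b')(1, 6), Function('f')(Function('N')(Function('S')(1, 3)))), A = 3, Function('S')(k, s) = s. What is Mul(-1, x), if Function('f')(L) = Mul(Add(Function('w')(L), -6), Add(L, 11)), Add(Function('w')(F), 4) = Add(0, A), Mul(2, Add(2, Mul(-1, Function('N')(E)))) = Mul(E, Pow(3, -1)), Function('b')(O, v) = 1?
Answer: Rational(175, 2) ≈ 87.500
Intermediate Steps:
Function('N')(E) = Add(2, Mul(Rational(-1, 6), E)) (Function('N')(E) = Add(2, Mul(Rational(-1, 2), Mul(E, Pow(3, -1)))) = Add(2, Mul(Rational(-1, 2), Mul(E, Rational(1, 3)))) = Add(2, Mul(Rational(-1, 2), Mul(Rational(1, 3), E))) = Add(2, Mul(Rational(-1, 6), E)))
Function('w')(F) = -1 (Function('w')(F) = Add(-4, Add(0, 3)) = Add(-4, 3) = -1)
Function('f')(L) = Add(-77, Mul(-7, L)) (Function('f')(L) = Mul(Add(-1, -6), Add(L, 11)) = Mul(-7, Add(11, L)) = Add(-77, Mul(-7, L)))
x = Rational(-175, 2) (x = Mul(1, Add(-77, Mul(-7, Add(2, Mul(Rational(-1, 6), 3))))) = Mul(1, Add(-77, Mul(-7, Add(2, Rational(-1, 2))))) = Mul(1, Add(-77, Mul(-7, Rational(3, 2)))) = Mul(1, Add(-77, Rational(-21, 2))) = Mul(1, Rational(-175, 2)) = Rational(-175, 2) ≈ -87.500)
Mul(-1, x) = Mul(-1, Rational(-175, 2)) = Rational(175, 2)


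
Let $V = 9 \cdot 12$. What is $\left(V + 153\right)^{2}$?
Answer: $68121$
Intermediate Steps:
$V = 108$
$\left(V + 153\right)^{2} = \left(108 + 153\right)^{2} = 261^{2} = 68121$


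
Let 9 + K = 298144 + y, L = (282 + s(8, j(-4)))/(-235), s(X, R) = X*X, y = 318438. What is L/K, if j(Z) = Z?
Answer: -346/144894655 ≈ -2.3879e-6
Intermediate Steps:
s(X, R) = X²
L = -346/235 (L = (282 + 8²)/(-235) = -(282 + 64)/235 = -1/235*346 = -346/235 ≈ -1.4723)
K = 616573 (K = -9 + (298144 + 318438) = -9 + 616582 = 616573)
L/K = -346/235/616573 = -346/235*1/616573 = -346/144894655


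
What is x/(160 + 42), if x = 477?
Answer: 477/202 ≈ 2.3614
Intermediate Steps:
x/(160 + 42) = 477/(160 + 42) = 477/202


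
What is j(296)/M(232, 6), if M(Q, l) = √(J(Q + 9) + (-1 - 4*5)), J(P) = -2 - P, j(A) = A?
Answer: -74*I*√66/33 ≈ -18.218*I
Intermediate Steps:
M(Q, l) = √(-32 - Q) (M(Q, l) = √((-2 - (Q + 9)) + (-1 - 4*5)) = √((-2 - (9 + Q)) + (-1 - 20)) = √((-2 + (-9 - Q)) - 21) = √((-11 - Q) - 21) = √(-32 - Q))
j(296)/M(232, 6) = 296/(√(-32 - 1*232)) = 296/(√(-32 - 232)) = 296/(√(-264)) = 296/((2*I*√66)) = 296*(-I*√66/132) = -74*I*√66/33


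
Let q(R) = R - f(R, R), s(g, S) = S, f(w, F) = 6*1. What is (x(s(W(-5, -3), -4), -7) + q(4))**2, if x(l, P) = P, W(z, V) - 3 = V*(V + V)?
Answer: 81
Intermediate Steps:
W(z, V) = 3 + 2*V**2 (W(z, V) = 3 + V*(V + V) = 3 + V*(2*V) = 3 + 2*V**2)
f(w, F) = 6
q(R) = -6 + R (q(R) = R - 1*6 = R - 6 = -6 + R)
(x(s(W(-5, -3), -4), -7) + q(4))**2 = (-7 + (-6 + 4))**2 = (-7 - 2)**2 = (-9)**2 = 81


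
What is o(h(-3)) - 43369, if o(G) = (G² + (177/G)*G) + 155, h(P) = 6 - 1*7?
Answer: -43036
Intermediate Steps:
h(P) = -1 (h(P) = 6 - 7 = -1)
o(G) = 332 + G² (o(G) = (G² + 177) + 155 = (177 + G²) + 155 = 332 + G²)
o(h(-3)) - 43369 = (332 + (-1)²) - 43369 = (332 + 1) - 43369 = 333 - 43369 = -43036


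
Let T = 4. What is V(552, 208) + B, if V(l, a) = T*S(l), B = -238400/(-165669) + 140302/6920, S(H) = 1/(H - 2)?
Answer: 684798336941/31526810700 ≈ 21.721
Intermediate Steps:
S(H) = 1/(-2 + H)
B = 12446710019/573214740 (B = -238400*(-1/165669) + 140302*(1/6920) = 238400/165669 + 70151/3460 = 12446710019/573214740 ≈ 21.714)
V(l, a) = 4/(-2 + l)
V(552, 208) + B = 4/(-2 + 552) + 12446710019/573214740 = 4/550 + 12446710019/573214740 = 4*(1/550) + 12446710019/573214740 = 2/275 + 12446710019/573214740 = 684798336941/31526810700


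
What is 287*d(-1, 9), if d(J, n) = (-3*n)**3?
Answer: -5649021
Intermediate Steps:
d(J, n) = -27*n**3
287*d(-1, 9) = 287*(-27*9**3) = 287*(-27*729) = 287*(-19683) = -5649021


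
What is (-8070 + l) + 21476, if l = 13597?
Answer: 27003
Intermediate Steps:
(-8070 + l) + 21476 = (-8070 + 13597) + 21476 = 5527 + 21476 = 27003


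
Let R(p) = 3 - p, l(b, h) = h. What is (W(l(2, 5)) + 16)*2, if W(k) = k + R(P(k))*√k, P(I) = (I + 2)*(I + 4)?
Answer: 42 - 120*√5 ≈ -226.33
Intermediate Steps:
P(I) = (2 + I)*(4 + I)
W(k) = k + √k*(-5 - k² - 6*k) (W(k) = k + (3 - (8 + k² + 6*k))*√k = k + (3 + (-8 - k² - 6*k))*√k = k + (-5 - k² - 6*k)*√k = k + √k*(-5 - k² - 6*k))
(W(l(2, 5)) + 16)*2 = ((5 - √5*(5 + 5² + 6*5)) + 16)*2 = ((5 - √5*(5 + 25 + 30)) + 16)*2 = ((5 - 1*√5*60) + 16)*2 = ((5 - 60*√5) + 16)*2 = (21 - 60*√5)*2 = 42 - 120*√5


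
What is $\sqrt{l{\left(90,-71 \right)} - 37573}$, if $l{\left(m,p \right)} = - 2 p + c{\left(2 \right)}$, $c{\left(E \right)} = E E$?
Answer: $i \sqrt{37427} \approx 193.46 i$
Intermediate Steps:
$c{\left(E \right)} = E^{2}$
$l{\left(m,p \right)} = 4 - 2 p$ ($l{\left(m,p \right)} = - 2 p + 2^{2} = - 2 p + 4 = 4 - 2 p$)
$\sqrt{l{\left(90,-71 \right)} - 37573} = \sqrt{\left(4 - -142\right) - 37573} = \sqrt{\left(4 + 142\right) - 37573} = \sqrt{146 - 37573} = \sqrt{-37427} = i \sqrt{37427}$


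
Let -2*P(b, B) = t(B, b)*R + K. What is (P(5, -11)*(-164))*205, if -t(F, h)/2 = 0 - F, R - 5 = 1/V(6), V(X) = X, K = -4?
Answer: -5933930/3 ≈ -1.9780e+6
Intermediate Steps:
R = 31/6 (R = 5 + 1/6 = 31/6 ≈ 5.1667)
t(F, h) = 2*F (t(F, h) = -2*(0 - F) = -(-2)*F = 2*F)
P(b, B) = 2 - 31*B/6 (P(b, B) = -((2*B)*(31/6) - 4)/2 = -(31*B/3 - 4)/2 = -(-4 + 31*B/3)/2 = 2 - 31*B/6)
(P(5, -11)*(-164))*205 = ((2 - 31/6*(-11))*(-164))*205 = ((2 + 341/6)*(-164))*205 = ((353/6)*(-164))*205 = -28946/3*205 = -5933930/3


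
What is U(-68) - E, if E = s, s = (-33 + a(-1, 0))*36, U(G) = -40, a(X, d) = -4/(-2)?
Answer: 1076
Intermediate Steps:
a(X, d) = 2 (a(X, d) = -4*(-½) = 2)
s = -1116 (s = (-33 + 2)*36 = -31*36 = -1116)
E = -1116
U(-68) - E = -40 - 1*(-1116) = -40 + 1116 = 1076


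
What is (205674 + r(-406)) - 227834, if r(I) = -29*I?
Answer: -10386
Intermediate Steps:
(205674 + r(-406)) - 227834 = (205674 - 29*(-406)) - 227834 = (205674 + 11774) - 227834 = 217448 - 227834 = -10386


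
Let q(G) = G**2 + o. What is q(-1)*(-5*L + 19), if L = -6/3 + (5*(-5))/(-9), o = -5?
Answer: -544/9 ≈ -60.444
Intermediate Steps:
q(G) = -5 + G**2 (q(G) = G**2 - 5 = -5 + G**2)
L = 7/9 (L = -6*1/3 - 25*(-1/9) = -2 + 25/9 = 7/9 ≈ 0.77778)
q(-1)*(-5*L + 19) = (-5 + (-1)**2)*(-5*7/9 + 19) = (-5 + 1)*(-35/9 + 19) = -4*136/9 = -544/9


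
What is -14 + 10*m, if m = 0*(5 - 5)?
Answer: -14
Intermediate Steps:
m = 0 (m = 0*0 = 0)
-14 + 10*m = -14 + 10*0 = -14 + 0 = -14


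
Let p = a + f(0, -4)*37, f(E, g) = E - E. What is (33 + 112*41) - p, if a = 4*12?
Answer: 4577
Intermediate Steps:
f(E, g) = 0
a = 48
p = 48 (p = 48 + 0*37 = 48 + 0 = 48)
(33 + 112*41) - p = (33 + 112*41) - 1*48 = (33 + 4592) - 48 = 4625 - 48 = 4577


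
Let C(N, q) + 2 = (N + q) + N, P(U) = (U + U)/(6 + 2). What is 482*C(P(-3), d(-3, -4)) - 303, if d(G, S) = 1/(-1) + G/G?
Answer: -1990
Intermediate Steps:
P(U) = U/4 (P(U) = (2*U)/8 = (2*U)*(⅛) = U/4)
d(G, S) = 0 (d(G, S) = 1*(-1) + 1 = -1 + 1 = 0)
C(N, q) = -2 + q + 2*N (C(N, q) = -2 + ((N + q) + N) = -2 + (q + 2*N) = -2 + q + 2*N)
482*C(P(-3), d(-3, -4)) - 303 = 482*(-2 + 0 + 2*((¼)*(-3))) - 303 = 482*(-2 + 0 + 2*(-¾)) - 303 = 482*(-2 + 0 - 3/2) - 303 = 482*(-7/2) - 303 = -1687 - 303 = -1990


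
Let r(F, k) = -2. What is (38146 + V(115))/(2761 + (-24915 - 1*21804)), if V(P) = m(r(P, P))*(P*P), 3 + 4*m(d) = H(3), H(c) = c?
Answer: -19073/21979 ≈ -0.86778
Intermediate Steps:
m(d) = 0 (m(d) = -¾ + (¼)*3 = -¾ + ¾ = 0)
V(P) = 0 (V(P) = 0*(P*P) = 0*P² = 0)
(38146 + V(115))/(2761 + (-24915 - 1*21804)) = (38146 + 0)/(2761 + (-24915 - 1*21804)) = 38146/(2761 + (-24915 - 21804)) = 38146/(2761 - 46719) = 38146/(-43958) = 38146*(-1/43958) = -19073/21979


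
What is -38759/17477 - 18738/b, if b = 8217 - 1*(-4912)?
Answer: -836350937/229455533 ≈ -3.6449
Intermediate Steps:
b = 13129 (b = 8217 + 4912 = 13129)
-38759/17477 - 18738/b = -38759/17477 - 18738/13129 = -836350937/229455533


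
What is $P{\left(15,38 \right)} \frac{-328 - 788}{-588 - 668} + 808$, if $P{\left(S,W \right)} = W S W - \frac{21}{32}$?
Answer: $\frac{201493405}{10048} \approx 20053.0$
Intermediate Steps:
$P{\left(S,W \right)} = - \frac{21}{32} + S W^{2}$ ($P{\left(S,W \right)} = S W W - \frac{21}{32} = S W^{2} - \frac{21}{32} = - \frac{21}{32} + S W^{2}$)
$P{\left(15,38 \right)} \frac{-328 - 788}{-588 - 668} + 808 = \left(- \frac{21}{32} + 15 \cdot 38^{2}\right) \frac{-328 - 788}{-588 - 668} + 808 = \left(- \frac{21}{32} + 15 \cdot 1444\right) \left(- \frac{1116}{-1256}\right) + 808 = \left(- \frac{21}{32} + 21660\right) \left(\left(-1116\right) \left(- \frac{1}{1256}\right)\right) + 808 = \frac{693099}{32} \cdot \frac{279}{314} + 808 = \frac{193374621}{10048} + 808 = \frac{201493405}{10048}$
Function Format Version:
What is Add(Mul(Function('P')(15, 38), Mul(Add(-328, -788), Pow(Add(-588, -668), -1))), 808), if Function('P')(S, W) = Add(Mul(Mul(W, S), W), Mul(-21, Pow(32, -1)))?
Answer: Rational(201493405, 10048) ≈ 20053.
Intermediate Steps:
Function('P')(S, W) = Add(Rational(-21, 32), Mul(S, Pow(W, 2))) (Function('P')(S, W) = Add(Mul(Mul(S, W), W), Mul(-21, Rational(1, 32))) = Add(Mul(S, Pow(W, 2)), Rational(-21, 32)) = Add(Rational(-21, 32), Mul(S, Pow(W, 2))))
Add(Mul(Function('P')(15, 38), Mul(Add(-328, -788), Pow(Add(-588, -668), -1))), 808) = Add(Mul(Add(Rational(-21, 32), Mul(15, Pow(38, 2))), Mul(Add(-328, -788), Pow(Add(-588, -668), -1))), 808) = Add(Mul(Add(Rational(-21, 32), Mul(15, 1444)), Mul(-1116, Pow(-1256, -1))), 808) = Add(Mul(Add(Rational(-21, 32), 21660), Mul(-1116, Rational(-1, 1256))), 808) = Add(Mul(Rational(693099, 32), Rational(279, 314)), 808) = Add(Rational(193374621, 10048), 808) = Rational(201493405, 10048)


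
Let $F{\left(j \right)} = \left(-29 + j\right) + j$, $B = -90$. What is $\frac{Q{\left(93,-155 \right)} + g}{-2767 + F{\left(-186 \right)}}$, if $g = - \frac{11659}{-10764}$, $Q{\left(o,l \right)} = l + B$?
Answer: $\frac{2625521}{34100352} \approx 0.076994$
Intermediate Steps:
$F{\left(j \right)} = -29 + 2 j$
$Q{\left(o,l \right)} = -90 + l$ ($Q{\left(o,l \right)} = l - 90 = -90 + l$)
$g = \frac{11659}{10764}$ ($g = \left(-11659\right) \left(- \frac{1}{10764}\right) = \frac{11659}{10764} \approx 1.0831$)
$\frac{Q{\left(93,-155 \right)} + g}{-2767 + F{\left(-186 \right)}} = \frac{\left(-90 - 155\right) + \frac{11659}{10764}}{-2767 + \left(-29 + 2 \left(-186\right)\right)} = \frac{-245 + \frac{11659}{10764}}{-2767 - 401} = - \frac{2625521}{10764 \left(-2767 - 401\right)} = - \frac{2625521}{10764 \left(-3168\right)} = \left(- \frac{2625521}{10764}\right) \left(- \frac{1}{3168}\right) = \frac{2625521}{34100352}$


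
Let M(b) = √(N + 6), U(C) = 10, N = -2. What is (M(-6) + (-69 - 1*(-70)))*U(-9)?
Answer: 30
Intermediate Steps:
M(b) = 2 (M(b) = √(-2 + 6) = √4 = 2)
(M(-6) + (-69 - 1*(-70)))*U(-9) = (2 + (-69 - 1*(-70)))*10 = (2 + (-69 + 70))*10 = (2 + 1)*10 = 3*10 = 30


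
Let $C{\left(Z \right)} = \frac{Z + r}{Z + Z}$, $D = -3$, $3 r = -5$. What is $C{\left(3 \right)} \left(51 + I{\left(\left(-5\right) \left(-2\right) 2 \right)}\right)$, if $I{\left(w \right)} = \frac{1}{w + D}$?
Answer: $\frac{1736}{153} \approx 11.346$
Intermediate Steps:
$r = - \frac{5}{3}$ ($r = \frac{1}{3} \left(-5\right) = - \frac{5}{3} \approx -1.6667$)
$I{\left(w \right)} = \frac{1}{-3 + w}$ ($I{\left(w \right)} = \frac{1}{w - 3} = \frac{1}{-3 + w}$)
$C{\left(Z \right)} = \frac{- \frac{5}{3} + Z}{2 Z}$ ($C{\left(Z \right)} = \frac{Z - \frac{5}{3}}{Z + Z} = \frac{- \frac{5}{3} + Z}{2 Z}$)
$C{\left(3 \right)} \left(51 + I{\left(\left(-5\right) \left(-2\right) 2 \right)}\right) = \frac{-5 + 3 \cdot 3}{6 \cdot 3} \left(51 + \frac{1}{-3 + \left(-5\right) \left(-2\right) 2}\right) = \frac{1}{6} \cdot \frac{1}{3} \left(-5 + 9\right) \left(51 + \frac{1}{-3 + 10 \cdot 2}\right) = \frac{1}{6} \cdot \frac{1}{3} \cdot 4 \left(51 + \frac{1}{-3 + 20}\right) = \frac{2 \left(51 + \frac{1}{17}\right)}{9} = \frac{2}{9} \cdot \frac{868}{17} = \frac{1736}{153}$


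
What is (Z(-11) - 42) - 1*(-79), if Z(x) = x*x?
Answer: 158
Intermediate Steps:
Z(x) = x²
(Z(-11) - 42) - 1*(-79) = ((-11)² - 42) - 1*(-79) = (121 - 42) + 79 = 79 + 79 = 158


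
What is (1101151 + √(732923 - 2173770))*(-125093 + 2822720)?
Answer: 2970494668677 + 2697627*I*√1440847 ≈ 2.9705e+12 + 3.2381e+9*I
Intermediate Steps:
(1101151 + √(732923 - 2173770))*(-125093 + 2822720) = (1101151 + √(-1440847))*2697627 = (1101151 + I*√1440847)*2697627 = 2970494668677 + 2697627*I*√1440847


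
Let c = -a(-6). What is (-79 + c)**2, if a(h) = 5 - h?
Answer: 8100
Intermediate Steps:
c = -11 (c = -(5 - 1*(-6)) = -(5 + 6) = -1*11 = -11)
(-79 + c)**2 = (-79 - 11)**2 = (-90)**2 = 8100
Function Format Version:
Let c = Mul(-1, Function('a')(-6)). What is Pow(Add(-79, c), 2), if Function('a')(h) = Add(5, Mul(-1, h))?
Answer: 8100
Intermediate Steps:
c = -11 (c = Mul(-1, Add(5, Mul(-1, -6))) = Mul(-1, Add(5, 6)) = Mul(-1, 11) = -11)
Pow(Add(-79, c), 2) = Pow(Add(-79, -11), 2) = Pow(-90, 2) = 8100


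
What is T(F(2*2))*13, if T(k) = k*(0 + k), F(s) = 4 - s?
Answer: 0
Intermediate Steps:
T(k) = k² (T(k) = k*k = k²)
T(F(2*2))*13 = (4 - 2*2)²*13 = (4 - 1*4)²*13 = (4 - 4)²*13 = 0²*13 = 0*13 = 0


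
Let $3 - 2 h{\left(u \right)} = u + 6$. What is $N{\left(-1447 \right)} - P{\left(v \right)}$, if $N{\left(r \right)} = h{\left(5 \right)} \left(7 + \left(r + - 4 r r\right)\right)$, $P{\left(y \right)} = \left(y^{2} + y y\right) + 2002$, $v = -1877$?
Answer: $26458444$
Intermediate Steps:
$h{\left(u \right)} = - \frac{3}{2} - \frac{u}{2}$ ($h{\left(u \right)} = \frac{3}{2} - \frac{u + 6}{2} = \frac{3}{2} - \frac{6 + u}{2} = \frac{3}{2} - \left(3 + \frac{u}{2}\right) = - \frac{3}{2} - \frac{u}{2}$)
$P{\left(y \right)} = 2002 + 2 y^{2}$ ($P{\left(y \right)} = \left(y^{2} + y^{2}\right) + 2002 = 2 y^{2} + 2002 = 2002 + 2 y^{2}$)
$N{\left(r \right)} = -28 - 4 r + 16 r^{2}$ ($N{\left(r \right)} = \left(- \frac{3}{2} - \frac{5}{2}\right) \left(7 + \left(r + - 4 r r\right)\right) = \left(- \frac{3}{2} - \frac{5}{2}\right) \left(7 - \left(- r + 4 r^{2}\right)\right) = - 4 \left(7 + r - 4 r^{2}\right) = -28 - 4 r + 16 r^{2}$)
$N{\left(-1447 \right)} - P{\left(v \right)} = \left(-28 - -5788 + 16 \left(-1447\right)^{2}\right) - \left(2002 + 2 \left(-1877\right)^{2}\right) = \left(-28 + 5788 + 16 \cdot 2093809\right) - \left(2002 + 2 \cdot 3523129\right) = \left(-28 + 5788 + 33500944\right) - \left(2002 + 7046258\right) = 33506704 - 7048260 = 26458444$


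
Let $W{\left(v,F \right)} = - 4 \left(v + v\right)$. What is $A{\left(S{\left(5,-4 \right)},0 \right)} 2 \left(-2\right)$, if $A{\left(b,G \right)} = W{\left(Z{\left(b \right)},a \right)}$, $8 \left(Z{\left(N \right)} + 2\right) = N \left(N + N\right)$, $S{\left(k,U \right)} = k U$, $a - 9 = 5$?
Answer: $3136$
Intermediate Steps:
$a = 14$ ($a = 9 + 5 = 14$)
$S{\left(k,U \right)} = U k$
$Z{\left(N \right)} = -2 + \frac{N^{2}}{4}$ ($Z{\left(N \right)} = -2 + \frac{N \left(N + N\right)}{8} = -2 + \frac{N 2 N}{8} = -2 + \frac{2 N^{2}}{8} = -2 + \frac{N^{2}}{4}$)
$W{\left(v,F \right)} = - 8 v$ ($W{\left(v,F \right)} = - 4 \cdot 2 v = - 8 v$)
$A{\left(b,G \right)} = 16 - 2 b^{2}$ ($A{\left(b,G \right)} = - 8 \left(-2 + \frac{b^{2}}{4}\right) = 16 - 2 b^{2}$)
$A{\left(S{\left(5,-4 \right)},0 \right)} 2 \left(-2\right) = \left(16 - 2 \left(\left(-4\right) 5\right)^{2}\right) 2 \left(-2\right) = \left(16 - 2 \left(-20\right)^{2}\right) 2 \left(-2\right) = \left(16 - 800\right) 2 \left(-2\right) = \left(-784\right) 2 \left(-2\right) = \left(-1568\right) \left(-2\right) = 3136$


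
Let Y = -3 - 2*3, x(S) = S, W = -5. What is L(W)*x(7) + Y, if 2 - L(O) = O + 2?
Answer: 26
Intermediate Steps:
L(O) = -O (L(O) = 2 - (O + 2) = 2 - (2 + O) = 2 + (-2 - O) = -O)
Y = -9 (Y = -3 - 6 = -9)
L(W)*x(7) + Y = -1*(-5)*7 - 9 = 5*7 - 9 = 35 - 9 = 26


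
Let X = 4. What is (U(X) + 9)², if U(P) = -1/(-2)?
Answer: 361/4 ≈ 90.250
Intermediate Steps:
U(P) = ½ (U(P) = -1*(-½) = ½)
(U(X) + 9)² = (½ + 9)² = (19/2)² = 361/4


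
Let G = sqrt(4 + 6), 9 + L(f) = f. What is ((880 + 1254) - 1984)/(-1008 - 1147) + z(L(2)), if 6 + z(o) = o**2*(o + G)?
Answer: -150449/431 + 49*sqrt(10) ≈ -194.12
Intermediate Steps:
L(f) = -9 + f
G = sqrt(10) ≈ 3.1623
z(o) = -6 + o**2*(o + sqrt(10))
((880 + 1254) - 1984)/(-1008 - 1147) + z(L(2)) = ((880 + 1254) - 1984)/(-1008 - 1147) + (-6 + (-9 + 2)**3 + sqrt(10)*(-9 + 2)**2) = (2134 - 1984)/(-2155) + (-6 + (-7)**3 + sqrt(10)*(-7)**2) = 150*(-1/2155) + (-6 - 343 + sqrt(10)*49) = -30/431 + (-6 - 343 + 49*sqrt(10)) = -30/431 + (-349 + 49*sqrt(10)) = -150449/431 + 49*sqrt(10)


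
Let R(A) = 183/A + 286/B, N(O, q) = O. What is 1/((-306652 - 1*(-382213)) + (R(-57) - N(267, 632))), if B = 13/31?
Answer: 19/1443483 ≈ 1.3163e-5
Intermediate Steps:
B = 13/31 (B = 13*(1/31) = 13/31 ≈ 0.41935)
R(A) = 682 + 183/A (R(A) = 183/A + 286/(13/31) = 183/A + 286*(31/13) = 183/A + 682 = 682 + 183/A)
1/((-306652 - 1*(-382213)) + (R(-57) - N(267, 632))) = 1/((-306652 - 1*(-382213)) + ((682 + 183/(-57)) - 1*267)) = 1/((-306652 + 382213) + ((682 + 183*(-1/57)) - 267)) = 1/(75561 + ((682 - 61/19) - 267)) = 1/(75561 + (12897/19 - 267)) = 1/(75561 + 7824/19) = 1/(1443483/19) = 19/1443483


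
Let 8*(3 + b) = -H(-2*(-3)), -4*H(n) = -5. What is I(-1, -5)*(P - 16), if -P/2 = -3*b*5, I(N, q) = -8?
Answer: 1771/2 ≈ 885.50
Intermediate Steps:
H(n) = 5/4 (H(n) = -¼*(-5) = 5/4)
b = -101/32 (b = -3 + (-1*5/4)/8 = -3 + (⅛)*(-5/4) = -3 - 5/32 = -101/32 ≈ -3.1563)
P = -1515/16 (P = -2*(-3*(-101/32))*5 = -303*5/16 = -2*1515/32 = -1515/16 ≈ -94.688)
I(-1, -5)*(P - 16) = -8*(-1515/16 - 16) = -8*(-1771/16) = 1771/2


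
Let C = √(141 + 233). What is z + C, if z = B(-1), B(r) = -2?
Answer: -2 + √374 ≈ 17.339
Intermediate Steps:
z = -2
C = √374 ≈ 19.339
z + C = -2 + √374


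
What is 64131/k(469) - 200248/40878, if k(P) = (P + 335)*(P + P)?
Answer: -24732647113/5138037576 ≈ -4.8136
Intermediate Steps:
k(P) = 2*P*(335 + P) (k(P) = (335 + P)*(2*P) = 2*P*(335 + P))
64131/k(469) - 200248/40878 = 64131/((2*469*(335 + 469))) - 200248/40878 = 64131/((2*469*804)) - 200248*1/40878 = 64131/754152 - 100124/20439 = 64131*(1/754152) - 100124/20439 = 21377/251384 - 100124/20439 = -24732647113/5138037576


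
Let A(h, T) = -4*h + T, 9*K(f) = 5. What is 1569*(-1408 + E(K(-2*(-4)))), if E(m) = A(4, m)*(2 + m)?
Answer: -61319135/27 ≈ -2.2711e+6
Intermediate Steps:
K(f) = 5/9 (K(f) = (⅑)*5 = 5/9)
A(h, T) = T - 4*h
E(m) = (-16 + m)*(2 + m) (E(m) = (m - 4*4)*(2 + m) = (m - 16)*(2 + m) = (-16 + m)*(2 + m))
1569*(-1408 + E(K(-2*(-4)))) = 1569*(-1408 + (-16 + 5/9)*(2 + 5/9)) = 1569*(-1408 - 139/9*23/9) = 1569*(-1408 - 3197/81) = 1569*(-117245/81) = -61319135/27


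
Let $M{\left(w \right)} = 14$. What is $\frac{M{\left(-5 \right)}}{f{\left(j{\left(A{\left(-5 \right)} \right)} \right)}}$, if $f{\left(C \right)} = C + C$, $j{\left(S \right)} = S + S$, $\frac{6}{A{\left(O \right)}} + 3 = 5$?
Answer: $\frac{7}{6} \approx 1.1667$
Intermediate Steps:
$A{\left(O \right)} = 3$ ($A{\left(O \right)} = \frac{6}{-3 + 5} = \frac{6}{2} = 6 \cdot \frac{1}{2} = 3$)
$j{\left(S \right)} = 2 S$
$f{\left(C \right)} = 2 C$
$\frac{M{\left(-5 \right)}}{f{\left(j{\left(A{\left(-5 \right)} \right)} \right)}} = \frac{14}{2 \cdot 2 \cdot 3} = \frac{14}{2 \cdot 6} = \frac{14}{12} = 14 \cdot \frac{1}{12} = \frac{7}{6}$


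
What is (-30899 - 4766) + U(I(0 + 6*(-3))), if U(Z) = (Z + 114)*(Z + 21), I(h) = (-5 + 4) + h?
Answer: -35475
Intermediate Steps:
I(h) = -1 + h
U(Z) = (21 + Z)*(114 + Z) (U(Z) = (114 + Z)*(21 + Z) = (21 + Z)*(114 + Z))
(-30899 - 4766) + U(I(0 + 6*(-3))) = (-30899 - 4766) + (2394 + (-1 + (0 + 6*(-3)))² + 135*(-1 + (0 + 6*(-3)))) = -35665 + (2394 + (-1 + (0 - 18))² + 135*(-1 + (0 - 18))) = -35665 + (2394 + (-1 - 18)² + 135*(-1 - 18)) = -35665 + (2394 + (-19)² + 135*(-19)) = -35665 + (2394 + 361 - 2565) = -35665 + 190 = -35475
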